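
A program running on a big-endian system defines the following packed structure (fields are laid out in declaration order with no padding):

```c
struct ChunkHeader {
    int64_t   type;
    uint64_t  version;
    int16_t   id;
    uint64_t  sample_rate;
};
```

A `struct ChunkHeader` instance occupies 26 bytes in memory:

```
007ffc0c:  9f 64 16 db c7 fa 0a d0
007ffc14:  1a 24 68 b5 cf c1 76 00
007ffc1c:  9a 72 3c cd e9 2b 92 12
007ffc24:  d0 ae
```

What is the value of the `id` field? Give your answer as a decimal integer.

`id` follows `type` (8 B), `version` (8 B), so it starts at offset 8 + 8 = 16 and occupies 2 bytes.
Bytes at offsets 16..17: 9A 72.
Big-endian: lowest address holds the most-significant byte.
The bytes are already most-significant first: 0x9A72.
Top bit is set, so as a signed 16-bit value this is 0x9A72 − 2^16 = -25998.

-25998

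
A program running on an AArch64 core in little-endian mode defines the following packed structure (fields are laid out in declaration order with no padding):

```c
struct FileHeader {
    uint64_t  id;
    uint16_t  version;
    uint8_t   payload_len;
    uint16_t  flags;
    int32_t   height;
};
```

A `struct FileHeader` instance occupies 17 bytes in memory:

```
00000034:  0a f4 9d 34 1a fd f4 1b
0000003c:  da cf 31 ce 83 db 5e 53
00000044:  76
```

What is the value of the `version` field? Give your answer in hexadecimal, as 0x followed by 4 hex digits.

0xCFDA

`version` follows `id` (8 bytes), so it starts at byte offset 8 and occupies 2 bytes.
Bytes at offsets 8..9: DA CF.
In little-endian order the low byte comes first in memory.
Reassemble most-significant byte first: CF DA → 0xCFDA.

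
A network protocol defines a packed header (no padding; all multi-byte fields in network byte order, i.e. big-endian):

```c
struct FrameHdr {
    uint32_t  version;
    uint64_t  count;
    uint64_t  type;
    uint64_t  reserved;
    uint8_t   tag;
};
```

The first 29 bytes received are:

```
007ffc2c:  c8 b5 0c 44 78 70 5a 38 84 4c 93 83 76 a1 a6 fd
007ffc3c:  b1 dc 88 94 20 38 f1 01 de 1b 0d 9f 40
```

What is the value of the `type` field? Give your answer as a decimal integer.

8548297176266868884

`type` follows `version` (4 B), `count` (8 B), so it starts at offset 4 + 8 = 12 and occupies 8 bytes.
Bytes at offsets 12..19: 76 A1 A6 FD B1 DC 88 94.
Big-endian stores the most-significant byte at the lowest address.
The bytes are already most-significant first: 0x76A1A6FDB1DC8894.
0x76A1A6FDB1DC8894 = 8548297176266868884.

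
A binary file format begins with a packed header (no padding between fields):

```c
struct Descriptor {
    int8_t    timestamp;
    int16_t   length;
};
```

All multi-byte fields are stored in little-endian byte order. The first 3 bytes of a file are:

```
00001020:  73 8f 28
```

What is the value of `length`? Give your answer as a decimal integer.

10383

`length` follows `timestamp` (1 byte), so it starts at byte offset 1 and occupies 2 bytes.
Bytes at offsets 1..2: 8F 28.
Little-endian: lowest address holds the least-significant byte.
Reassemble most-significant byte first: 28 8F → 0x288F.
0x288F = 10383.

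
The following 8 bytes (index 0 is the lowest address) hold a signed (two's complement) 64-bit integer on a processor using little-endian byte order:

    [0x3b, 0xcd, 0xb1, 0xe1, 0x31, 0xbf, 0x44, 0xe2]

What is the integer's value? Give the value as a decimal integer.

-2142377301760684741

In little-endian order the low byte comes first in memory.
Reassemble most-significant byte first: E2 44 BF 31 E1 B1 CD 3B → 0xE244BF31E1B1CD3B.
Top bit is set, so as a signed 64-bit value this is 0xE244BF31E1B1CD3B − 2^64 = -2142377301760684741.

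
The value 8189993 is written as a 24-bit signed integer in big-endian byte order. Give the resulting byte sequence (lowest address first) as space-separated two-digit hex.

8189993 in hexadecimal, padded to 24 bits, is 0x7CF829.
Split into bytes (most-significant first): 7C F8 29.
Big-endian stores the most-significant byte at the lowest address.
So the memory order matches the most-significant-first order: 7C F8 29.

7C F8 29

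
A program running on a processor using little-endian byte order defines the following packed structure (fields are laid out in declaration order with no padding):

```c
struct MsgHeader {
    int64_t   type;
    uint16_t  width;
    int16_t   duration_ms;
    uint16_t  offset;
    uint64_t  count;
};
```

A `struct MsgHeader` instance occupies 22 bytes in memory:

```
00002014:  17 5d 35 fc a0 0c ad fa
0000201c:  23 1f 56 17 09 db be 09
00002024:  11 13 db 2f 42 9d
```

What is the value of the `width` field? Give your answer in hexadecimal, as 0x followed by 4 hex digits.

`width` follows `type` (8 bytes), so it starts at byte offset 8 and occupies 2 bytes.
Bytes at offsets 8..9: 23 1F.
Little-endian stores the least-significant byte at the lowest address.
Reassemble most-significant byte first: 1F 23 → 0x1F23.

0x1F23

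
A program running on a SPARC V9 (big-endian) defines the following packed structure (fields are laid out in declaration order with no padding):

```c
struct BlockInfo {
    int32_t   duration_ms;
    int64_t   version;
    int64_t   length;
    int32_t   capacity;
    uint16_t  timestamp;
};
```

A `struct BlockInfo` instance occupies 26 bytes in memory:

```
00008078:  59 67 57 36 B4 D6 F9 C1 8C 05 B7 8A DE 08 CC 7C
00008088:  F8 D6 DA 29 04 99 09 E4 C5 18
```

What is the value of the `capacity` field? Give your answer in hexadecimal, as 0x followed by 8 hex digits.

`capacity` follows `duration_ms` (4 B), `version` (8 B), `length` (8 B), so it starts at offset 4 + 8 + 8 = 20 and occupies 4 bytes.
Bytes at offsets 20..23: 04 99 09 E4.
Big-endian: lowest address holds the most-significant byte.
The bytes are already most-significant first: 0x049909E4.

0x049909E4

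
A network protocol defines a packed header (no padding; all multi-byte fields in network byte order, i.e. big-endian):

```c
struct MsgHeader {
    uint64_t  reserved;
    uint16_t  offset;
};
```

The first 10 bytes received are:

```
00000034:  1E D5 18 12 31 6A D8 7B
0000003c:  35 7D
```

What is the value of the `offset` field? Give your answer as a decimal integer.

`offset` follows `reserved` (8 bytes), so it starts at byte offset 8 and occupies 2 bytes.
Bytes at offsets 8..9: 35 7D.
Big-endian: lowest address holds the most-significant byte.
The bytes are already most-significant first: 0x357D.
0x357D = 13693.

13693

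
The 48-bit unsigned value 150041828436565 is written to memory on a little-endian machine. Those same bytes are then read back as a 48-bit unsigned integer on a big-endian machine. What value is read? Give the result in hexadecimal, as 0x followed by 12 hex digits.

150041828436565 in 48-bit hexadecimal is 0x887655E2AA55.
Stored little-endian, the bytes at ascending addresses are 55 AA E2 55 76 88.
Read back as big-endian, the last byte is least significant, giving 0x55AAE2557688.

0x55AAE2557688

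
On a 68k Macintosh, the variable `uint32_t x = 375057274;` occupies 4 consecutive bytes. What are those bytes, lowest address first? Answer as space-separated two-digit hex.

375057274 in hexadecimal, padded to 32 bits, is 0x165AEB7A.
Split into bytes (most-significant first): 16 5A EB 7A.
In big-endian order the high byte comes first in memory.
So the memory order matches the most-significant-first order: 16 5A EB 7A.

16 5A EB 7A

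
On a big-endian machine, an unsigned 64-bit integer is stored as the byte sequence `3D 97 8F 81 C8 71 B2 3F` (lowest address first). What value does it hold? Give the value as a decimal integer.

Big-endian: lowest address holds the most-significant byte.
The bytes are already most-significant first: 0x3D978F81C871B23F.
0x3D978F81C871B23F = 4438173745373360703.

4438173745373360703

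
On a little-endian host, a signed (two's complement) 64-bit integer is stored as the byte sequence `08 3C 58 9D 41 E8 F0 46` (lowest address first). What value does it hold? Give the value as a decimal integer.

5111840945575836680

In little-endian order the low byte comes first in memory.
Reassemble most-significant byte first: 46 F0 E8 41 9D 58 3C 08 → 0x46F0E8419D583C08.
0x46F0E8419D583C08 = 5111840945575836680.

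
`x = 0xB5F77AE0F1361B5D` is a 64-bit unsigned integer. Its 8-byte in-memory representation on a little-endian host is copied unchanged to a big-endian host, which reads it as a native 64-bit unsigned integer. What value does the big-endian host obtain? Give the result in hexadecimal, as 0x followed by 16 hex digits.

0x5D1B36F1E07AF7B5

Stored little-endian, the bytes at ascending addresses are 5D 1B 36 F1 E0 7A F7 B5.
Read back as big-endian, the last byte is least significant, giving 0x5D1B36F1E07AF7B5.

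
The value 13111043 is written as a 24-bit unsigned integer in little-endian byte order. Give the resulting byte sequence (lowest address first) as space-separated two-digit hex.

03 0F C8

13111043 in hexadecimal, padded to 24 bits, is 0xC80F03.
Split into bytes (most-significant first): C8 0F 03.
In little-endian order the low byte comes first in memory.
So at ascending addresses the bytes are 03 0F C8.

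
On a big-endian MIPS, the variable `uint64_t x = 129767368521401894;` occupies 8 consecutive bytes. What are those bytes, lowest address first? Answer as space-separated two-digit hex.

129767368521401894 in hexadecimal, padded to 64 bits, is 0x01CD06BBF027C626.
Split into bytes (most-significant first): 01 CD 06 BB F0 27 C6 26.
In big-endian order the high byte comes first in memory.
So the memory order matches the most-significant-first order: 01 CD 06 BB F0 27 C6 26.

01 CD 06 BB F0 27 C6 26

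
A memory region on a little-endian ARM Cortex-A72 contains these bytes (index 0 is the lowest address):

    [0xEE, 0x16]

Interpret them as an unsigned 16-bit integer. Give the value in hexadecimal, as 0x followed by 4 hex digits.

0x16EE

Little-endian stores the least-significant byte at the lowest address.
Reassemble most-significant byte first: 16 EE → 0x16EE.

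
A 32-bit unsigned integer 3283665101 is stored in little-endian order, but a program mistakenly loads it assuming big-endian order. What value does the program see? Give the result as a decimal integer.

3451959491

3283665101 in 32-bit hexadecimal is 0xC3B8C0CD.
Stored little-endian, the bytes at ascending addresses are CD C0 B8 C3.
Read back as big-endian, the last byte is least significant, giving 0xCDC0B8C3.
0xCDC0B8C3 = 3451959491.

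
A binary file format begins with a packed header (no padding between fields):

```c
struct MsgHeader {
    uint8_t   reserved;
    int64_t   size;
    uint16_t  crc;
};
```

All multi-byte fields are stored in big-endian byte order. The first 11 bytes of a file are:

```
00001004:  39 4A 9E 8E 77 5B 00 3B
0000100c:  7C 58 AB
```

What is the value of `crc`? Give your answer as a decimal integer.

22699

`crc` follows `reserved` (1 B), `size` (8 B), so it starts at offset 1 + 8 = 9 and occupies 2 bytes.
Bytes at offsets 9..10: 58 AB.
Big-endian: lowest address holds the most-significant byte.
The bytes are already most-significant first: 0x58AB.
0x58AB = 22699.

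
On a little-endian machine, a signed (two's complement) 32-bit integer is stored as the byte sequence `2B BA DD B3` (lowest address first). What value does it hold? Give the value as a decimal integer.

Little-endian: lowest address holds the least-significant byte.
Reassemble most-significant byte first: B3 DD BA 2B → 0xB3DDBA2B.
Top bit is set, so as a signed 32-bit value this is 0xB3DDBA2B − 2^32 = -1277314517.

-1277314517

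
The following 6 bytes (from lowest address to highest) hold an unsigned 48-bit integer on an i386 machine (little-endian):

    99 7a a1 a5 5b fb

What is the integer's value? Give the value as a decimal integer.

276371039419033

In little-endian order the low byte comes first in memory.
Reassemble most-significant byte first: FB 5B A5 A1 7A 99 → 0xFB5BA5A17A99.
0xFB5BA5A17A99 = 276371039419033.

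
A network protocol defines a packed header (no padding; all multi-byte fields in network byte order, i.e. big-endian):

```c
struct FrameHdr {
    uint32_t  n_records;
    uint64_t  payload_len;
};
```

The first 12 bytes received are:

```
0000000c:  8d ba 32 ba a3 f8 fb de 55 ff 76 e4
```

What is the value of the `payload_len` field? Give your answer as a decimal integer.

11815470554750613220

`payload_len` follows `n_records` (4 bytes), so it starts at byte offset 4 and occupies 8 bytes.
Bytes at offsets 4..11: A3 F8 FB DE 55 FF 76 E4.
In big-endian order the high byte comes first in memory.
The bytes are already most-significant first: 0xA3F8FBDE55FF76E4.
0xA3F8FBDE55FF76E4 = 11815470554750613220.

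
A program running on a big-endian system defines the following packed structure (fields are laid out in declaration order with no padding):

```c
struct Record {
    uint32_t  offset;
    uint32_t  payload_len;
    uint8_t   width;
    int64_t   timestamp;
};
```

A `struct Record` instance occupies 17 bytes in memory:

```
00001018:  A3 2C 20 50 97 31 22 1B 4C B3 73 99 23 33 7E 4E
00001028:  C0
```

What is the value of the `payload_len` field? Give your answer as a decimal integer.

`payload_len` follows `offset` (4 bytes), so it starts at byte offset 4 and occupies 4 bytes.
Bytes at offsets 4..7: 97 31 22 1B.
Big-endian stores the most-significant byte at the lowest address.
The bytes are already most-significant first: 0x9731221B.
0x9731221B = 2536579611.

2536579611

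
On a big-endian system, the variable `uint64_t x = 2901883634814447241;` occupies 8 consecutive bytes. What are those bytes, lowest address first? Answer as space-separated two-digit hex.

2901883634814447241 in hexadecimal, padded to 64 bits, is 0x28458FCA80A26E89.
Split into bytes (most-significant first): 28 45 8F CA 80 A2 6E 89.
Big-endian stores the most-significant byte at the lowest address.
So the memory order matches the most-significant-first order: 28 45 8F CA 80 A2 6E 89.

28 45 8F CA 80 A2 6E 89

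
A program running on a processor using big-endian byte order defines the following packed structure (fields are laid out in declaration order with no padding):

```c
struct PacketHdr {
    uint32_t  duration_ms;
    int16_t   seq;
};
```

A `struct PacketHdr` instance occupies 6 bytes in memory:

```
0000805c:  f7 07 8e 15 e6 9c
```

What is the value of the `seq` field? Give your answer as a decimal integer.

-6500

`seq` follows `duration_ms` (4 bytes), so it starts at byte offset 4 and occupies 2 bytes.
Bytes at offsets 4..5: E6 9C.
Big-endian stores the most-significant byte at the lowest address.
The bytes are already most-significant first: 0xE69C.
Top bit is set, so as a signed 16-bit value this is 0xE69C − 2^16 = -6500.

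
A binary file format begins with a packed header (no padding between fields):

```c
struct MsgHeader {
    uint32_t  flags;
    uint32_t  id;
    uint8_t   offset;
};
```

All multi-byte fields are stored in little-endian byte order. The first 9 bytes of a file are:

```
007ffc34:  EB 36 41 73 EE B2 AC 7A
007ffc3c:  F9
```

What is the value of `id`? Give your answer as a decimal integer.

2058138350

`id` follows `flags` (4 bytes), so it starts at byte offset 4 and occupies 4 bytes.
Bytes at offsets 4..7: EE B2 AC 7A.
In little-endian order the low byte comes first in memory.
Reassemble most-significant byte first: 7A AC B2 EE → 0x7AACB2EE.
0x7AACB2EE = 2058138350.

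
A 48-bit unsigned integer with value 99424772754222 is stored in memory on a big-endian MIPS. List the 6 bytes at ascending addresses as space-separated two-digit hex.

5A 6D 22 43 0B 2E

99424772754222 in hexadecimal, padded to 48 bits, is 0x5A6D22430B2E.
Split into bytes (most-significant first): 5A 6D 22 43 0B 2E.
Big-endian: lowest address holds the most-significant byte.
So the memory order matches the most-significant-first order: 5A 6D 22 43 0B 2E.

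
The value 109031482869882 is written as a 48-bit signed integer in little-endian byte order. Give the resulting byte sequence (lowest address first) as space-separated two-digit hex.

7A 48 CE DE 29 63

109031482869882 in hexadecimal, padded to 48 bits, is 0x6329DECE487A.
Split into bytes (most-significant first): 63 29 DE CE 48 7A.
Little-endian: lowest address holds the least-significant byte.
So at ascending addresses the bytes are 7A 48 CE DE 29 63.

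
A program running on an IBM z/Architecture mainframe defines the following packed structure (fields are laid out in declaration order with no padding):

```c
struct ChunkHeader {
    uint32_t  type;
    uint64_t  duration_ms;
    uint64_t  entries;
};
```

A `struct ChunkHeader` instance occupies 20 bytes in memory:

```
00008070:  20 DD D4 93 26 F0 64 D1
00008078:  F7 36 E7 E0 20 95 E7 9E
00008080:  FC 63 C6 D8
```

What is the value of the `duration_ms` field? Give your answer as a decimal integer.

`duration_ms` follows `type` (4 bytes), so it starts at byte offset 4 and occupies 8 bytes.
Bytes at offsets 4..11: 26 F0 64 D1 F7 36 E7 E0.
Big-endian: lowest address holds the most-significant byte.
The bytes are already most-significant first: 0x26F064D1F736E7E0.
0x26F064D1F736E7E0 = 2805853420810332128.

2805853420810332128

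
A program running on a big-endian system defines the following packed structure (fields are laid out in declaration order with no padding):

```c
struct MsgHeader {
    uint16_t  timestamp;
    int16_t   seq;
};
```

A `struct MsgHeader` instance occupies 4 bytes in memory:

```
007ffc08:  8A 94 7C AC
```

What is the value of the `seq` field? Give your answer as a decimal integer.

31916

`seq` follows `timestamp` (2 bytes), so it starts at byte offset 2 and occupies 2 bytes.
Bytes at offsets 2..3: 7C AC.
Big-endian: lowest address holds the most-significant byte.
The bytes are already most-significant first: 0x7CAC.
0x7CAC = 31916.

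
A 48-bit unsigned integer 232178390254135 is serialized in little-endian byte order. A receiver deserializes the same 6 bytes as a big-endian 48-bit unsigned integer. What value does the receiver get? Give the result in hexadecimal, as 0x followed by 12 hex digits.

0x37C2793E2AD3

232178390254135 in 48-bit hexadecimal is 0xD32A3E79C237.
Stored little-endian, the bytes at ascending addresses are 37 C2 79 3E 2A D3.
Read back as big-endian, the last byte is least significant, giving 0x37C2793E2AD3.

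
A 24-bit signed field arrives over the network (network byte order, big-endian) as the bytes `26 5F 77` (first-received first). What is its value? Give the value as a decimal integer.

2514807

In big-endian order the high byte comes first in memory.
The bytes are already most-significant first: 0x265F77.
0x265F77 = 2514807.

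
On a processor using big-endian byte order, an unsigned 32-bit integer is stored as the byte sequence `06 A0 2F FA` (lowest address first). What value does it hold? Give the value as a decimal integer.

Big-endian stores the most-significant byte at the lowest address.
The bytes are already most-significant first: 0x06A02FFA.
0x06A02FFA = 111161338.

111161338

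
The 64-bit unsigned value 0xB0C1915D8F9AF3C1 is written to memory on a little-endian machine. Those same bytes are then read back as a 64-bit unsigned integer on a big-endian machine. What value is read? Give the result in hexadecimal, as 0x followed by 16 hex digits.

0xC1F39A8F5D91C1B0

Stored little-endian, the bytes at ascending addresses are C1 F3 9A 8F 5D 91 C1 B0.
Read back as big-endian, the last byte is least significant, giving 0xC1F39A8F5D91C1B0.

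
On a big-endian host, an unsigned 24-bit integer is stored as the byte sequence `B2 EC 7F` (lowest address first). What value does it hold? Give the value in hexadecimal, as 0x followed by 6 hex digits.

0xB2EC7F

Big-endian stores the most-significant byte at the lowest address.
The bytes are already most-significant first: 0xB2EC7F.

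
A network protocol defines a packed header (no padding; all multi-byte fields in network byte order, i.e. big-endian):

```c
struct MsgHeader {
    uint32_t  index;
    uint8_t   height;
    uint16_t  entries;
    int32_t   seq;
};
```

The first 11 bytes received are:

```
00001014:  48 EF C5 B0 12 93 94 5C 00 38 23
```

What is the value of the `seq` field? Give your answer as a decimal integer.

`seq` follows `index` (4 B), `height` (1 B), `entries` (2 B), so it starts at offset 4 + 1 + 2 = 7 and occupies 4 bytes.
Bytes at offsets 7..10: 5C 00 38 23.
Big-endian: lowest address holds the most-significant byte.
The bytes are already most-significant first: 0x5C003823.
0x5C003823 = 1543518243.

1543518243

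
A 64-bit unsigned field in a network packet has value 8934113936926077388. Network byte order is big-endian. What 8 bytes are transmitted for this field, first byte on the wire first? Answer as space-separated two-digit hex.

7B FC 59 4A 69 58 71 CC

8934113936926077388 in hexadecimal, padded to 64 bits, is 0x7BFC594A695871CC.
Split into bytes (most-significant first): 7B FC 59 4A 69 58 71 CC.
Big-endian: lowest address holds the most-significant byte.
So the memory order matches the most-significant-first order: 7B FC 59 4A 69 58 71 CC.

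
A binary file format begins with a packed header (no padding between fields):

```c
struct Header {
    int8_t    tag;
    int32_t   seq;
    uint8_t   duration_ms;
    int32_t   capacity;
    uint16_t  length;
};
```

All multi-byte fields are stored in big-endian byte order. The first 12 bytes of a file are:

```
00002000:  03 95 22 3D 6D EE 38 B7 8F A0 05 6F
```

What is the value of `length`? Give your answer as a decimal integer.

1391

`length` follows `tag` (1 B), `seq` (4 B), `duration_ms` (1 B), `capacity` (4 B), so it starts at offset 1 + 4 + 1 + 4 = 10 and occupies 2 bytes.
Bytes at offsets 10..11: 05 6F.
In big-endian order the high byte comes first in memory.
The bytes are already most-significant first: 0x056F.
0x056F = 1391.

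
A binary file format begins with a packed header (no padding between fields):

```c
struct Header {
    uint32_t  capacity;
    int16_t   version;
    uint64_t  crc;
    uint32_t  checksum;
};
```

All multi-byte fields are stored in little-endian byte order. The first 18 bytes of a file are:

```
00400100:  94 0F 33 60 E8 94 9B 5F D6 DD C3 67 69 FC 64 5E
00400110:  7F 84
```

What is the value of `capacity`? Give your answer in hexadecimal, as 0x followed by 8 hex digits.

`capacity` is the first field, at byte offset 0, occupying 4 bytes.
Bytes at offsets 0..3: 94 0F 33 60.
In little-endian order the low byte comes first in memory.
Reassemble most-significant byte first: 60 33 0F 94 → 0x60330F94.

0x60330F94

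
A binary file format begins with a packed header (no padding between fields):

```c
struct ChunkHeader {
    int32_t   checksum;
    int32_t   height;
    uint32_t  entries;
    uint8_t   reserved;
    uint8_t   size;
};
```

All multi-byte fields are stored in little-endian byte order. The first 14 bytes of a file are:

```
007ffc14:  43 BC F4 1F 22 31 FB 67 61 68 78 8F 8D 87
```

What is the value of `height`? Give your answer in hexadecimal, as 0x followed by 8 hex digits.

`height` follows `checksum` (4 bytes), so it starts at byte offset 4 and occupies 4 bytes.
Bytes at offsets 4..7: 22 31 FB 67.
In little-endian order the low byte comes first in memory.
Reassemble most-significant byte first: 67 FB 31 22 → 0x67FB3122.

0x67FB3122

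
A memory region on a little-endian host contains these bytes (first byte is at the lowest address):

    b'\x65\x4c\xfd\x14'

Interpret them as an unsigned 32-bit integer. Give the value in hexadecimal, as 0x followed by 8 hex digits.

0x14FD4C65

Little-endian stores the least-significant byte at the lowest address.
Reassemble most-significant byte first: 14 FD 4C 65 → 0x14FD4C65.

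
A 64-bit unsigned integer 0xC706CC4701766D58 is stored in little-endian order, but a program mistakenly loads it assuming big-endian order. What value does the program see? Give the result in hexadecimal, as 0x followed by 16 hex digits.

Stored little-endian, the bytes at ascending addresses are 58 6D 76 01 47 CC 06 C7.
Read back as big-endian, the last byte is least significant, giving 0x586D760147CC06C7.

0x586D760147CC06C7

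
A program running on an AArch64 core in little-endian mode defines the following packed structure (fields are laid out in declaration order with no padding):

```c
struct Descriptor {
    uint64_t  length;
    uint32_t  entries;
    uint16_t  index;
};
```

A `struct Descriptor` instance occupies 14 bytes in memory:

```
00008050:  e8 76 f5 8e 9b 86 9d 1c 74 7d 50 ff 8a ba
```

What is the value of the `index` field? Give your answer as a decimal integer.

`index` follows `length` (8 B), `entries` (4 B), so it starts at offset 8 + 4 = 12 and occupies 2 bytes.
Bytes at offsets 12..13: 8A BA.
Little-endian: lowest address holds the least-significant byte.
Reassemble most-significant byte first: BA 8A → 0xBA8A.
0xBA8A = 47754.

47754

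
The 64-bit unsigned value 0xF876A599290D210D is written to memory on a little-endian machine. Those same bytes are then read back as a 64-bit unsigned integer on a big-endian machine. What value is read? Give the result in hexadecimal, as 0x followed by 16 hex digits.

0x0D210D2999A576F8

Stored little-endian, the bytes at ascending addresses are 0D 21 0D 29 99 A5 76 F8.
Read back as big-endian, the last byte is least significant, giving 0x0D210D2999A576F8.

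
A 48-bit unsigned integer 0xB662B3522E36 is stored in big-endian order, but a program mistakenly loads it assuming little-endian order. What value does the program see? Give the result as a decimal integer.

Stored big-endian, the bytes at ascending addresses are B6 62 B3 52 2E 36.
Read back as little-endian, the first byte is least significant, giving 0x362E52B362B6.
0x362E52B362B6 = 59572583883446.

59572583883446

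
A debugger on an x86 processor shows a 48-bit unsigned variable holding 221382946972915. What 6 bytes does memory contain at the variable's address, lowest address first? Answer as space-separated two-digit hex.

F3 E4 E9 BB 58 C9

221382946972915 in hexadecimal, padded to 48 bits, is 0xC958BBE9E4F3.
Split into bytes (most-significant first): C9 58 BB E9 E4 F3.
Little-endian stores the least-significant byte at the lowest address.
So at ascending addresses the bytes are F3 E4 E9 BB 58 C9.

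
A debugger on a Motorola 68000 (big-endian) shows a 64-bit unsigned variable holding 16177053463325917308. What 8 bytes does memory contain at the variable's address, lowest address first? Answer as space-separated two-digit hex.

16177053463325917308 in hexadecimal, padded to 64 bits, is 0xE080706A4A0B407C.
Split into bytes (most-significant first): E0 80 70 6A 4A 0B 40 7C.
Big-endian: lowest address holds the most-significant byte.
So the memory order matches the most-significant-first order: E0 80 70 6A 4A 0B 40 7C.

E0 80 70 6A 4A 0B 40 7C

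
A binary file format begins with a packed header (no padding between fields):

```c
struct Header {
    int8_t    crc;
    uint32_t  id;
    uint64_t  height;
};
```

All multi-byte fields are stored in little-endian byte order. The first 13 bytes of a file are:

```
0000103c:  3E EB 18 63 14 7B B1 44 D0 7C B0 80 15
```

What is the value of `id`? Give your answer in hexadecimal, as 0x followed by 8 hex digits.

`id` follows `crc` (1 byte), so it starts at byte offset 1 and occupies 4 bytes.
Bytes at offsets 1..4: EB 18 63 14.
Little-endian stores the least-significant byte at the lowest address.
Reassemble most-significant byte first: 14 63 18 EB → 0x146318EB.

0x146318EB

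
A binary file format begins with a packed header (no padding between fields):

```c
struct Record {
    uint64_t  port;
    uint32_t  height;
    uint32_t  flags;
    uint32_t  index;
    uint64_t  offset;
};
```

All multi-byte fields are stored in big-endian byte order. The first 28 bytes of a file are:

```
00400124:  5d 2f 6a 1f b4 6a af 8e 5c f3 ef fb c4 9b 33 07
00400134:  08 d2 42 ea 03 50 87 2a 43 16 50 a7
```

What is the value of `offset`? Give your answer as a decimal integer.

`offset` follows `port` (8 B), `height` (4 B), `flags` (4 B), `index` (4 B), so it starts at offset 8 + 4 + 4 + 4 = 20 and occupies 8 bytes.
Bytes at offsets 20..27: 03 50 87 2A 43 16 50 A7.
Big-endian: lowest address holds the most-significant byte.
The bytes are already most-significant first: 0x0350872A431650A7.
0x0350872A431650A7 = 238839395834548391.

238839395834548391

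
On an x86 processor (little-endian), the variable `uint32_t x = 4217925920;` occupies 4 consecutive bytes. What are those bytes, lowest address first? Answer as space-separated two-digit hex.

4217925920 in hexadecimal, padded to 32 bits, is 0xFB687120.
Split into bytes (most-significant first): FB 68 71 20.
Little-endian: lowest address holds the least-significant byte.
So at ascending addresses the bytes are 20 71 68 FB.

20 71 68 FB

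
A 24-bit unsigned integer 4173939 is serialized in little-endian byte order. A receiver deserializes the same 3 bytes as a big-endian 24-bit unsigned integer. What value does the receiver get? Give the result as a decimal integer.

7581759

4173939 in 24-bit hexadecimal is 0x3FB073.
Stored little-endian, the bytes at ascending addresses are 73 B0 3F.
Read back as big-endian, the last byte is least significant, giving 0x73B03F.
0x73B03F = 7581759.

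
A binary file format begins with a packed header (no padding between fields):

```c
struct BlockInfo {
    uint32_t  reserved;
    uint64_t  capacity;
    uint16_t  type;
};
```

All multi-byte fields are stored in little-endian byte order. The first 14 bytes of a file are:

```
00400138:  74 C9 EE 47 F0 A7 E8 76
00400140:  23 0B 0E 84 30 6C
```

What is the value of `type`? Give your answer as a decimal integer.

`type` follows `reserved` (4 B), `capacity` (8 B), so it starts at offset 4 + 8 = 12 and occupies 2 bytes.
Bytes at offsets 12..13: 30 6C.
In little-endian order the low byte comes first in memory.
Reassemble most-significant byte first: 6C 30 → 0x6C30.
0x6C30 = 27696.

27696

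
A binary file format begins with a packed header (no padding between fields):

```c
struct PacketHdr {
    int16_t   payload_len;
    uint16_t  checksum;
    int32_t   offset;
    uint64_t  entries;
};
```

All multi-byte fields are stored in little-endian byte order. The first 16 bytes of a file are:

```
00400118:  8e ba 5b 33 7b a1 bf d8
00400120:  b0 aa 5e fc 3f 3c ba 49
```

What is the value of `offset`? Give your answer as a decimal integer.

-658529925

`offset` follows `payload_len` (2 B), `checksum` (2 B), so it starts at offset 2 + 2 = 4 and occupies 4 bytes.
Bytes at offsets 4..7: 7B A1 BF D8.
Little-endian stores the least-significant byte at the lowest address.
Reassemble most-significant byte first: D8 BF A1 7B → 0xD8BFA17B.
Top bit is set, so as a signed 32-bit value this is 0xD8BFA17B − 2^32 = -658529925.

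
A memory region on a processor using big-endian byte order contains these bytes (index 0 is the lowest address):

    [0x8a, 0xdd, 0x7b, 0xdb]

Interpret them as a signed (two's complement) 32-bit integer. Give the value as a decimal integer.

-1965196325

Big-endian: lowest address holds the most-significant byte.
The bytes are already most-significant first: 0x8ADD7BDB.
Top bit is set, so as a signed 32-bit value this is 0x8ADD7BDB − 2^32 = -1965196325.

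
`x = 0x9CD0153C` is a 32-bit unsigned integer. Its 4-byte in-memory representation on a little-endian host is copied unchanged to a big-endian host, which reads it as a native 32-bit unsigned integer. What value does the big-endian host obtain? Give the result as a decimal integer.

Stored little-endian, the bytes at ascending addresses are 3C 15 D0 9C.
Read back as big-endian, the last byte is least significant, giving 0x3C15D09C.
0x3C15D09C = 1008062620.

1008062620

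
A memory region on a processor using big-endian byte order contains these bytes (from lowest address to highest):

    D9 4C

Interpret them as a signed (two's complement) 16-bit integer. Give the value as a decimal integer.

-9908

Big-endian: lowest address holds the most-significant byte.
The bytes are already most-significant first: 0xD94C.
Top bit is set, so as a signed 16-bit value this is 0xD94C − 2^16 = -9908.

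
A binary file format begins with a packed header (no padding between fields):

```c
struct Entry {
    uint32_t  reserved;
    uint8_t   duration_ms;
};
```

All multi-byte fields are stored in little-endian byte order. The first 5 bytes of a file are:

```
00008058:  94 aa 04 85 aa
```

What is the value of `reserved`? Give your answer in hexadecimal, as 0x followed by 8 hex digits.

`reserved` is the first field, at byte offset 0, occupying 4 bytes.
Bytes at offsets 0..3: 94 AA 04 85.
Little-endian stores the least-significant byte at the lowest address.
Reassemble most-significant byte first: 85 04 AA 94 → 0x8504AA94.

0x8504AA94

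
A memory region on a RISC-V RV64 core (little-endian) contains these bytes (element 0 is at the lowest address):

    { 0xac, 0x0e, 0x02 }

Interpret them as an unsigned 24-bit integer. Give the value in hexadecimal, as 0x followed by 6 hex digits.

0x020EAC

Little-endian: lowest address holds the least-significant byte.
Reassemble most-significant byte first: 02 0E AC → 0x020EAC.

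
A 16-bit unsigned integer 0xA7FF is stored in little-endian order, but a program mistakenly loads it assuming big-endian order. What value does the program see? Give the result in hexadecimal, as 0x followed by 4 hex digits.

Stored little-endian, the bytes at ascending addresses are FF A7.
Read back as big-endian, the last byte is least significant, giving 0xFFA7.

0xFFA7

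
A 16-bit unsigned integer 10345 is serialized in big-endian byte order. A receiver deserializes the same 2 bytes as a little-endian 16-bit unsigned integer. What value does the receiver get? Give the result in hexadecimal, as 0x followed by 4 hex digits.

0x6928

10345 in 16-bit hexadecimal is 0x2869.
Stored big-endian, the bytes at ascending addresses are 28 69.
Read back as little-endian, the first byte is least significant, giving 0x6928.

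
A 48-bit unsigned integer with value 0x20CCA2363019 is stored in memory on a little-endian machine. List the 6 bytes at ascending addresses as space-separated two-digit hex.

Split into bytes (most-significant first): 20 CC A2 36 30 19.
Little-endian: lowest address holds the least-significant byte.
So at ascending addresses the bytes are 19 30 36 A2 CC 20.

19 30 36 A2 CC 20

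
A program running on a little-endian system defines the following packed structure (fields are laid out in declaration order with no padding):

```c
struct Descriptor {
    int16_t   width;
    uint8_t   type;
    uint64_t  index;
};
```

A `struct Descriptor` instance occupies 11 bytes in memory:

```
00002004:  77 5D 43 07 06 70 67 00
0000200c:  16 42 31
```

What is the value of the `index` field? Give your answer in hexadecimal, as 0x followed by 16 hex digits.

0x3142160067700607

`index` follows `width` (2 B), `type` (1 B), so it starts at offset 2 + 1 = 3 and occupies 8 bytes.
Bytes at offsets 3..10: 07 06 70 67 00 16 42 31.
Little-endian: lowest address holds the least-significant byte.
Reassemble most-significant byte first: 31 42 16 00 67 70 06 07 → 0x3142160067700607.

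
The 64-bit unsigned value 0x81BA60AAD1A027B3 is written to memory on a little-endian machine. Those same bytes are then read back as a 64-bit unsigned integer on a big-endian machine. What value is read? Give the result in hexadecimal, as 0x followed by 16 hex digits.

0xB327A0D1AA60BA81

Stored little-endian, the bytes at ascending addresses are B3 27 A0 D1 AA 60 BA 81.
Read back as big-endian, the last byte is least significant, giving 0xB327A0D1AA60BA81.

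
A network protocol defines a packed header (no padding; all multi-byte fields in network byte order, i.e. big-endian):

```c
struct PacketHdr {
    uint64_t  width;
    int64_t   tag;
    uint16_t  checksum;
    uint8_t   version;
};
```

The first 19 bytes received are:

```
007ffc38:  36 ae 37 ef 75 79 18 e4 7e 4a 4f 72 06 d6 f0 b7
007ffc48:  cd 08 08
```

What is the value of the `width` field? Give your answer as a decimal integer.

3940148225603344612

`width` is the first field, at byte offset 0, occupying 8 bytes.
Bytes at offsets 0..7: 36 AE 37 EF 75 79 18 E4.
In big-endian order the high byte comes first in memory.
The bytes are already most-significant first: 0x36AE37EF757918E4.
0x36AE37EF757918E4 = 3940148225603344612.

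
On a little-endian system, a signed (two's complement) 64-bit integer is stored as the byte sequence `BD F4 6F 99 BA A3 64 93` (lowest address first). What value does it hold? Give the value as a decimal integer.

Little-endian: lowest address holds the least-significant byte.
Reassemble most-significant byte first: 93 64 A3 BA 99 6F F4 BD → 0x9364A3BA996FF4BD.
Top bit is set, so as a signed 64-bit value this is 0x9364A3BA996FF4BD − 2^64 = -7825950230629583683.

-7825950230629583683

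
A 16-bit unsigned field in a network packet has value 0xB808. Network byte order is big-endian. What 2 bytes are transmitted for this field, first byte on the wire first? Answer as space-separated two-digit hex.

B8 08

Split into bytes (most-significant first): B8 08.
In big-endian order the high byte comes first in memory.
So the memory order matches the most-significant-first order: B8 08.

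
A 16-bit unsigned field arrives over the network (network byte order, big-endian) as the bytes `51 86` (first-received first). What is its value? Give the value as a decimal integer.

20870

Big-endian: lowest address holds the most-significant byte.
The bytes are already most-significant first: 0x5186.
0x5186 = 20870.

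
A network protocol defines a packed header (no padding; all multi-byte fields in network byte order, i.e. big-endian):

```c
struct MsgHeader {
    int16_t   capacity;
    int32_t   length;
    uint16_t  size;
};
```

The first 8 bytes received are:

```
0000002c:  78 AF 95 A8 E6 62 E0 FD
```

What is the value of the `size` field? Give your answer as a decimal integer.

`size` follows `capacity` (2 B), `length` (4 B), so it starts at offset 2 + 4 = 6 and occupies 2 bytes.
Bytes at offsets 6..7: E0 FD.
Big-endian: lowest address holds the most-significant byte.
The bytes are already most-significant first: 0xE0FD.
0xE0FD = 57597.

57597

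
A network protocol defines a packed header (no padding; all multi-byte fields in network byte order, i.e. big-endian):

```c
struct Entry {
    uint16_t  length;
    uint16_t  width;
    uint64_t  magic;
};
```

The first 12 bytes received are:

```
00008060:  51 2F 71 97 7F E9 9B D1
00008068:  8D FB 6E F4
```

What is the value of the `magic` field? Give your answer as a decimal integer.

9217069436722966260

`magic` follows `length` (2 B), `width` (2 B), so it starts at offset 2 + 2 = 4 and occupies 8 bytes.
Bytes at offsets 4..11: 7F E9 9B D1 8D FB 6E F4.
Big-endian stores the most-significant byte at the lowest address.
The bytes are already most-significant first: 0x7FE99BD18DFB6EF4.
0x7FE99BD18DFB6EF4 = 9217069436722966260.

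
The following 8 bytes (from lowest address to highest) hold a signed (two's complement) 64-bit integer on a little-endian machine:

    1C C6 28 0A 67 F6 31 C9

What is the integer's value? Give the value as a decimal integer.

-3949104475814705636

Little-endian stores the least-significant byte at the lowest address.
Reassemble most-significant byte first: C9 31 F6 67 0A 28 C6 1C → 0xC931F6670A28C61C.
Top bit is set, so as a signed 64-bit value this is 0xC931F6670A28C61C − 2^64 = -3949104475814705636.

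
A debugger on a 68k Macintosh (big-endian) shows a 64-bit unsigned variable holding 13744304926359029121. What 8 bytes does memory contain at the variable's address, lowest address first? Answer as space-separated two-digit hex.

BE BD 94 82 94 48 05 81

13744304926359029121 in hexadecimal, padded to 64 bits, is 0xBEBD948294480581.
Split into bytes (most-significant first): BE BD 94 82 94 48 05 81.
Big-endian: lowest address holds the most-significant byte.
So the memory order matches the most-significant-first order: BE BD 94 82 94 48 05 81.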